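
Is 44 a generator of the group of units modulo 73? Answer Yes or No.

Yes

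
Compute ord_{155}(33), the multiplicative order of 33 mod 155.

20

By Lagrange's theorem, ord_155(33) divides φ(155) = φ(5·31) = (5−1)·(31−1) = 4·30 = 120 = 2^3 · 3 · 5.
Divisors of 120: 1, 2, 3, 4, 5, 6, 8, 10, 12, 15, 20, 24, 30, 40, 60, 120.
Compute 33^d (mod 155) for the divisors d until we hit 1:
33^1 ≡ 33 (mod 155)
33^2 ≡ 4 (mod 155)
33^3 ≡ 132 (mod 155)
33^4 ≡ 16 (mod 155)
33^5 ≡ 63 (mod 155)
33^6 ≡ 64 (mod 155)
33^8 ≡ 101 (mod 155)
33^10 ≡ 94 (mod 155)
33^12 ≡ 66 (mod 155)
33^15 ≡ 32 (mod 155)
33^20 ≡ 1 (mod 155) ✓
The smallest such exponent is 20, so the order of 33 is 20.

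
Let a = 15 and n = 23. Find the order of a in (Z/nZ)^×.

22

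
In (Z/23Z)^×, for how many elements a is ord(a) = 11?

10

φ(23) = 23 − 1 = 22 = 2 · 11.
In a cyclic group of order 22, there are φ(d) elements of order d for each divisor d of 22, and zero for non-divisors.
11 | 22, and φ(11) = 11 − 1 = 10.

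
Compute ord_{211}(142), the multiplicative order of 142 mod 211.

By Lagrange's theorem, ord_211(142) divides φ(211) = 211 − 1 = 210 = 2 · 3 · 5 · 7.
Divisors of 210: 1, 2, 3, 5, 6, 7, 10, 14, 15, 21, 30, 35, 42, 70, 105, 210.
Test each divisor d:
142^1 ≡ 142
142^2 ≡ 119
142^3 ≡ 18
142^5 ≡ 32
142^6 ≡ 113
142^7 ≡ 10
142^10 ≡ 180
142^14 ≡ 100
142^15 ≡ 63
142^21 ≡ 156
142^30 ≡ 171
142^35 ≡ 197
142^42 ≡ 71
142^70 ≡ 196
142^105 ≡ 210
142^210 ≡ 1
The smallest such exponent is 210, so the order of 142 is 210.

210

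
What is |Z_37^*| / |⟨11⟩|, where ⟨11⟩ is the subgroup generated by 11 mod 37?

Since 11 ∈ (Z/37Z)^×, its order divides φ(37) = 37 − 1 = 36 = 2^2 · 3^2.
Divisors of 36: 1, 2, 3, 4, 6, 9, 12, 18, 36.
Compute 11^d (mod 37) for the divisors d until we hit 1:
11^1 ≡ 11 (mod 37)
11^2 ≡ 10 (mod 37)
11^3 ≡ 36 (mod 37)
11^4 ≡ 26 (mod 37)
11^6 ≡ 1 (mod 37) ✓
So ord_37(11) = 6, hence |⟨11⟩| = 6.
Index = |(Z/37Z)^×| / |⟨11⟩| = 36 / 6 = 6.

6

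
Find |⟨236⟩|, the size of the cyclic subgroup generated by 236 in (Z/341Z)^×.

15

By Lagrange's theorem, ord_341(236) divides φ(341) = φ(11·31) = (11−1)·(31−1) = 10·30 = 300 = 2^2 · 3 · 5^2.
Divisors of 300: 1, 2, 3, 4, 5, 6, 10, 12, 15, 20, 25, 30, 50, 60, 75, 100, 150, 300.
Compute 236^d (mod 341) for the divisors d until we hit 1:
236^1 ≡ 236 (mod 341)
236^2 ≡ 113 (mod 341)
236^3 ≡ 70 (mod 341)
236^4 ≡ 152 (mod 341)
236^5 ≡ 67 (mod 341)
236^6 ≡ 126 (mod 341)
236^10 ≡ 56 (mod 341)
236^12 ≡ 190 (mod 341)
236^15 ≡ 1 (mod 341) ✓
Hence ord(236) = 15.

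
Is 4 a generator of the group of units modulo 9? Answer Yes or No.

No

φ(9) = φ(3^2) = 3·(3−1) = 6 = 2 · 3.
4 is a primitive root mod 9 iff 4^(φ(9)/q) ≢ 1 for every prime q | φ(9), i.e. q ∈ {2, 3}.
4^3 ≡ 1 (mod 9)  [q = 2: ≡ 1 ✗]
4^2 ≡ 7 (mod 9)  [q = 3: ≢ 1 ✓]
The check at q = 2 fails, so 4 generates a proper subgroup.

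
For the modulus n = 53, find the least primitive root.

2

φ(53) = 53 − 1 = 52 = 2^2 · 13.
g is a primitive root iff g^(52/q) ≢ 1 (mod 53) for each prime q ∈ {2, 13}.
g = 2: 2^26 ≡ 52; 2^4 ≡ 16 — none is 1, so 2 is a primitive root.
The smallest primitive root modulo 53 is 2.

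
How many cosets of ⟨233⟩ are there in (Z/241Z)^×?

30

Since 233 ∈ (Z/241Z)^×, its order divides φ(241) = 241 − 1 = 240 = 2^4 · 3 · 5.
Divisors of 240: 1, 2, 3, 4, 5, 6, 8, 10, 12, 15, 16, 20, 24, 30, 40, 48, 60, 80, 120, 240.
Evaluate successive powers at the divisors of 240:
233^1 ≡ 233
233^2 ≡ 64
233^3 ≡ 211
233^4 ≡ 240
233^5 ≡ 8
233^6 ≡ 177
233^8 ≡ 1
Thus |⟨233⟩| = ord(233) = 8.
The index is φ(241) / ord(233) = 240 / 8 = 30.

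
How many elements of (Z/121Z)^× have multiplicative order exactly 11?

10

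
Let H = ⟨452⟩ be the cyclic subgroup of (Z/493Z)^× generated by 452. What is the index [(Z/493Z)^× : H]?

28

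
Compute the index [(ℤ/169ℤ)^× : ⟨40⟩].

ord(40) | φ(169) = φ(13^2) = 13·(13−1) = 156 = 2^2 · 3 · 13.
Divisors of 156: 1, 2, 3, 4, 6, 12, 13, 26, 39, 52, 78, 156.
Test each divisor d:
40^1 ≡ 40 (mod 169)
40^2 ≡ 79 (mod 169)
40^3 ≡ 118 (mod 169)
40^4 ≡ 157 (mod 169)
40^6 ≡ 66 (mod 169)
40^12 ≡ 131 (mod 169)
40^13 ≡ 1 (mod 169) ✓
The order of 40 is 13, so the subgroup it generates has 13 elements.
The index is φ(169) / ord(40) = 156 / 13 = 12.

12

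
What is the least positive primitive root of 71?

7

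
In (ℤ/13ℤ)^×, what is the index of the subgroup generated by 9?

The order of 9 must divide φ(13) = 13 − 1 = 12 = 2^2 · 3.
Divisors of 12: 1, 2, 3, 4, 6, 12.
Check 9^d mod 13 for each divisor in increasing order:
9^1 ≡ 9 (mod 13)
9^2 ≡ 3 (mod 13)
9^3 ≡ 1 (mod 13) ✓
So ord_13(9) = 3, hence |⟨9⟩| = 3.
[(Z/13Z)^× : ⟨9⟩] = 12/3 = 4.

4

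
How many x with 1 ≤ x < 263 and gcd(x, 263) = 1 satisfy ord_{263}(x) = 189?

φ(263) = 263 − 1 = 262 = 2 · 131.
Since (Z/263Z)^× is cyclic of order 262, the number of elements of order d is φ(d) when d | 262 and 0 otherwise.
Here 262 is not a multiple of 189, so there are no elements of order 189.

0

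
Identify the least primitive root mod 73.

5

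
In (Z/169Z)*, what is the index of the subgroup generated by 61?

The order of 61 must divide φ(169) = φ(13^2) = 13·(13−1) = 156 = 2^2 · 3 · 13.
Divisors of 156: 1, 2, 3, 4, 6, 12, 13, 26, 39, 52, 78, 156.
Check 61^d mod 169 for each divisor in increasing order:
61^1 ≡ 61
61^2 ≡ 3
61^3 ≡ 14
61^4 ≡ 9
61^6 ≡ 27
61^12 ≡ 53
61^13 ≡ 22
61^26 ≡ 146
61^39 ≡ 1
The order of 61 is 39, so the subgroup it generates has 39 elements.
The index is φ(169) / ord(61) = 156 / 39 = 4.

4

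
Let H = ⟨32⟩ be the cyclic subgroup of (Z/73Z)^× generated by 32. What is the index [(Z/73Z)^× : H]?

ord(32) | φ(73) = 73 − 1 = 72 = 2^3 · 3^2.
Divisors of 72: 1, 2, 3, 4, 6, 8, 9, 12, 18, 24, 36, 72.
Evaluate successive powers at the divisors of 72:
32^1 ≡ 32 (mod 73)
32^2 ≡ 2 (mod 73)
32^3 ≡ 64 (mod 73)
32^4 ≡ 4 (mod 73)
32^6 ≡ 8 (mod 73)
32^8 ≡ 16 (mod 73)
32^9 ≡ 1 (mod 73) ✓
So ord_73(32) = 9, hence |⟨32⟩| = 9.
The index is φ(73) / ord(32) = 72 / 9 = 8.

8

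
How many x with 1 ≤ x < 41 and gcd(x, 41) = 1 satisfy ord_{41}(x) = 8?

φ(41) = 41 − 1 = 40 = 2^3 · 5.
(Z/41Z)^× is cyclic (|G| = 40); a cyclic group of order m has exactly φ(d) elements of each order d | m, and none otherwise.
8 = 2^3 divides 40, and φ(8) = 4.

4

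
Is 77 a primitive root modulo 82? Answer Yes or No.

No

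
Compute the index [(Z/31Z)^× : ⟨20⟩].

2

ord(20) | φ(31) = 31 − 1 = 30 = 2 · 3 · 5.
Divisors of 30: 1, 2, 3, 5, 6, 10, 15, 30.
Compute 20^d (mod 31) for the divisors d until we hit 1:
20^1 ≡ 20 (mod 31)
20^2 ≡ 28 (mod 31)
20^3 ≡ 2 (mod 31)
20^5 ≡ 25 (mod 31)
20^6 ≡ 4 (mod 31)
20^10 ≡ 5 (mod 31)
20^15 ≡ 1 (mod 31) ✓
So ord_31(20) = 15, hence |⟨20⟩| = 15.
[(Z/31Z)^× : ⟨20⟩] = 30/15 = 2.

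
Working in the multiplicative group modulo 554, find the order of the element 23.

ord(23) | φ(554) = φ(2)·φ(277) = 1·276 = 276 = 2^2 · 3 · 23.
Divisors of 276: 1, 2, 3, 4, 6, 12, 23, 46, 69, 92, 138, 276.
Compute 23^d (mod 554) for the divisors d until we hit 1:
23^1 ≡ 23 (mod 554)
23^2 ≡ 529 (mod 554)
23^3 ≡ 533 (mod 554)
23^4 ≡ 71 (mod 554)
23^6 ≡ 441 (mod 554)
23^12 ≡ 27 (mod 554)
23^23 ≡ 393 (mod 554)
23^46 ≡ 437 (mod 554)
23^69 ≡ 1 (mod 554) ✓
Hence ord(23) = 69.

69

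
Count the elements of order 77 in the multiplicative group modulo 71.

φ(71) = 71 − 1 = 70 = 2 · 5 · 7.
In a cyclic group of order 70, there are φ(d) elements of order d for each divisor d of 70, and zero for non-divisors.
Since 77 ∤ 70, the count is 0.

0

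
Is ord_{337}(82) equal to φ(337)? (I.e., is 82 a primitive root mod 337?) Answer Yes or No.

No

φ(337) = 337 − 1 = 336 = 2^4 · 3 · 7.
82 is a primitive root mod 337 iff 82^(φ(337)/q) ≢ 1 for every prime q | φ(337), i.e. q ∈ {2, 3, 7}.
82^168 ≡ 1 (mod 337)  [q = 2: ≡ 1 ✗]
82^112 ≡ 208 (mod 337)  [q = 3: ≢ 1 ✓]
82^48 ≡ 52 (mod 337)  [q = 7: ≢ 1 ✓]
82^168 ≡ 1 shows ord(82) | 168, strictly less than φ(337); not a primitive root.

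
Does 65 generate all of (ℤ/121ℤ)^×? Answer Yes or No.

No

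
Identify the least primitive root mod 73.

5

φ(73) = 73 − 1 = 72 = 2^3 · 3^2.
Test candidates g = 2, 3, … against the prime factors q ∈ {2, 3} of φ(73): g is a generator iff g^(72/q) ≢ 1 for every such q.
g = 2: 2^36 ≡ 1 — hits 1, so not a primitive root.
g = 3: 3^36 ≡ 1 — hits 1, so not a primitive root.
g = 4: 4^36 ≡ 1 — hits 1, so not a primitive root.
g = 5: 5^36 ≡ 72; 5^24 ≡ 8 — none is 1, so 5 is a primitive root.
Hence the least primitive root of 73 is 5.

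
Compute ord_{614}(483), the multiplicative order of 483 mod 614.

153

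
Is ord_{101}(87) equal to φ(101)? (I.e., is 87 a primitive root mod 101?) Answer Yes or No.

No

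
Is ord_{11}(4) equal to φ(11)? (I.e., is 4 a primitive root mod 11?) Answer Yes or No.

φ(11) = 11 − 1 = 10 = 2 · 5.
It suffices to check that the order of 4 is not a proper divisor of 10: compute 4^(10/q) for q ∈ {2, 5}.
4^5 ≡ 1 (mod 11)  [q = 2: ≡ 1 ✗]
4^2 ≡ 5 (mod 11)  [q = 5: ≢ 1 ✓]
4^5 ≡ 1 shows ord(4) | 5, strictly less than φ(11); not a primitive root.

No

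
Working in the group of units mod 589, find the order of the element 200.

ord(200) | φ(589) = φ(19·31) = (19−1)·(31−1) = 18·30 = 540 = 2^2 · 3^3 · 5.
Divisors of 540: 1, 2, 3, 4, 5, 6, 9, 10, 12, 15, 18, 20, 27, 30, 36, 45, 54, 60, 90, 108, 135, 180, 270, 540.
Compute 200^d (mod 589) for the divisors d until we hit 1:
200^1 ≡ 200 (mod 589)
200^2 ≡ 537 (mod 589)
200^3 ≡ 202 (mod 589)
200^4 ≡ 348 (mod 589)
200^5 ≡ 98 (mod 589)
200^6 ≡ 163 (mod 589)
200^9 ≡ 531 (mod 589)
200^10 ≡ 180 (mod 589)
200^12 ≡ 64 (mod 589)
200^15 ≡ 559 (mod 589)
200^18 ≡ 419 (mod 589)
200^20 ≡ 5 (mod 589)
200^27 ≡ 436 (mod 589)
200^30 ≡ 311 (mod 589)
200^36 ≡ 39 (mod 589)
200^45 ≡ 94 (mod 589)
200^54 ≡ 438 (mod 589)
200^60 ≡ 125 (mod 589)
200^90 ≡ 1 (mod 589) ✓
So ord_589(200) = 90.

90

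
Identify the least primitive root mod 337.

10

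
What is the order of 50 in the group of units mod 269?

By Lagrange's theorem, ord_269(50) divides φ(269) = 269 − 1 = 268 = 2^2 · 67.
Divisors of 268: 1, 2, 4, 67, 134, 268.
Check 50^d mod 269 for each divisor in increasing order:
50^1 ≡ 50 (mod 269)
50^2 ≡ 79 (mod 269)
50^4 ≡ 54 (mod 269)
50^67 ≡ 187 (mod 269)
50^134 ≡ 268 (mod 269)
50^268 ≡ 1 (mod 269) ✓
Therefore the multiplicative order of 50 modulo 269 is 268.

268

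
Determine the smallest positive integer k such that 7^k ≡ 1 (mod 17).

16

By Lagrange's theorem, ord_17(7) divides φ(17) = 17 − 1 = 16 = 2^4.
Divisors of 16: 1, 2, 4, 8, 16.
Check 7^d mod 17 for each divisor in increasing order:
7^1 ≡ 7 (mod 17)
7^2 ≡ 15 (mod 17)
7^4 ≡ 4 (mod 17)
7^8 ≡ 16 (mod 17)
7^16 ≡ 1 (mod 17) ✓
The smallest such exponent is 16, so the order of 7 is 16.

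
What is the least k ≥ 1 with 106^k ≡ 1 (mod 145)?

28

Since 106 ∈ (Z/145Z)^×, its order divides φ(145) = φ(5·29) = (5−1)·(29−1) = 4·28 = 112 = 2^4 · 7.
Divisors of 112: 1, 2, 4, 7, 8, 14, 16, 28, 56, 112.
Evaluate successive powers at the divisors of 112:
106^1 ≡ 106 (mod 145)
106^2 ≡ 71 (mod 145)
106^4 ≡ 111 (mod 145)
106^7 ≡ 41 (mod 145)
106^8 ≡ 141 (mod 145)
106^14 ≡ 86 (mod 145)
106^16 ≡ 16 (mod 145)
106^28 ≡ 1 (mod 145) ✓
Hence ord(106) = 28.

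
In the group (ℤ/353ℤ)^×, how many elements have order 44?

20

φ(353) = 353 − 1 = 352 = 2^5 · 11.
In a cyclic group of order 352, there are φ(d) elements of order d for each divisor d of 352, and zero for non-divisors.
44 = 2^2 · 11 divides 352, and φ(44) = 20.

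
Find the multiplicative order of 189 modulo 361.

38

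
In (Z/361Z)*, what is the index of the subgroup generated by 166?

1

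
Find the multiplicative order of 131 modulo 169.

13

ord(131) | φ(169) = φ(13^2) = 13·(13−1) = 156 = 2^2 · 3 · 13.
Divisors of 156: 1, 2, 3, 4, 6, 12, 13, 26, 39, 52, 78, 156.
Compute 131^d (mod 169) for the divisors d until we hit 1:
131^1 ≡ 131
131^2 ≡ 92
131^3 ≡ 53
131^4 ≡ 14
131^6 ≡ 105
131^12 ≡ 40
131^13 ≡ 1
The smallest such exponent is 13, so the order of 131 is 13.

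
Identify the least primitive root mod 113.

φ(113) = 113 − 1 = 112 = 2^4 · 7.
g is a primitive root iff g^(112/q) ≢ 1 (mod 113) for each prime q ∈ {2, 7}.
g = 2: 2^56 ≡ 1 — hits 1, so not a primitive root.
g = 3: 3^56 ≡ 112; 3^16 ≡ 49 — none is 1, so 3 is a primitive root.
The smallest primitive root modulo 113 is 3.

3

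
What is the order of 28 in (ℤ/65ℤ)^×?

12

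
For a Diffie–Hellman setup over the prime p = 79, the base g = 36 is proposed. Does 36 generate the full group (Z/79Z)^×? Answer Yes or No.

φ(79) = 79 − 1 = 78 = 2 · 3 · 13.
It suffices to check that the order of 36 is not a proper divisor of 78: compute 36^(78/q) for q ∈ {2, 3, 13}.
36^39 ≡ 1 (mod 79)  [q = 2: ≡ 1 ✗]
36^26 ≡ 23 (mod 79)  [q = 3: ≢ 1 ✓]
36^6 ≡ 62 (mod 79)  [q = 13: ≢ 1 ✓]
The check at q = 2 fails, so 36 generates a proper subgroup.

No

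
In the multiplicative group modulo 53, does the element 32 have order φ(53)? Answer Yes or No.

Yes

φ(53) = 53 − 1 = 52 = 2^2 · 13.
32 is a primitive root mod 53 iff 32^(φ(53)/q) ≢ 1 for every prime q | φ(53), i.e. q ∈ {2, 13}.
32^26 ≡ 52 (mod 53)  [q = 2: ≢ 1 ✓]
32^4 ≡ 24 (mod 53)  [q = 13: ≢ 1 ✓]
All checks pass, so 32 has order 52 and is a primitive root modulo 53.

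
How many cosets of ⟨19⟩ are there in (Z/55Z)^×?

Since 19 ∈ (Z/55Z)^×, its order divides φ(55) = φ(5·11) = (5−1)·(11−1) = 4·10 = 40 = 2^3 · 5.
Divisors of 40: 1, 2, 4, 5, 8, 10, 20, 40.
Evaluate successive powers at the divisors of 40:
19^1 ≡ 19
19^2 ≡ 31
19^4 ≡ 26
19^5 ≡ 54
19^8 ≡ 16
19^10 ≡ 1
So ord_55(19) = 10, hence |⟨19⟩| = 10.
[(Z/55Z)^× : ⟨19⟩] = 40/10 = 4.

4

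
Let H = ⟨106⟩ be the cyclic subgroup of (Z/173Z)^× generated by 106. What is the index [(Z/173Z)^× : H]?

4

Since 106 ∈ (Z/173Z)^×, its order divides φ(173) = 173 − 1 = 172 = 2^2 · 43.
Divisors of 172: 1, 2, 4, 43, 86, 172.
Test each divisor d:
106^1 ≡ 106
106^2 ≡ 164
106^4 ≡ 81
106^43 ≡ 1
So ord_173(106) = 43, hence |⟨106⟩| = 43.
The index is φ(173) / ord(106) = 172 / 43 = 4.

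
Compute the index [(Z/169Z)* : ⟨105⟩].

By Lagrange's theorem, ord_169(105) divides φ(169) = φ(13^2) = 13·(13−1) = 156 = 2^2 · 3 · 13.
Divisors of 156: 1, 2, 3, 4, 6, 12, 13, 26, 39, 52, 78, 156.
Compute 105^d (mod 169) for the divisors d until we hit 1:
105^1 ≡ 105 (mod 169)
105^2 ≡ 40 (mod 169)
105^3 ≡ 144 (mod 169)
105^4 ≡ 79 (mod 169)
105^6 ≡ 118 (mod 169)
105^12 ≡ 66 (mod 169)
105^13 ≡ 1 (mod 169) ✓
So ord_169(105) = 13, hence |⟨105⟩| = 13.
The index is φ(169) / ord(105) = 156 / 13 = 12.

12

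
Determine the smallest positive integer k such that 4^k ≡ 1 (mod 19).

ord(4) | φ(19) = 19 − 1 = 18 = 2 · 3^2.
Divisors of 18: 1, 2, 3, 6, 9, 18.
Evaluate successive powers at the divisors of 18:
4^1 ≡ 4
4^2 ≡ 16
4^3 ≡ 7
4^6 ≡ 11
4^9 ≡ 1
The smallest such exponent is 9, so the order of 4 is 9.

9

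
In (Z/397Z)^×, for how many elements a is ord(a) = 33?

φ(397) = 397 − 1 = 396 = 2^2 · 3^2 · 11.
In a cyclic group of order 396, there are φ(d) elements of order d for each divisor d of 396, and zero for non-divisors.
33 = 3 · 11 divides 396, and φ(33) = 20.

20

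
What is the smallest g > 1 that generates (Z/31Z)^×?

φ(31) = 31 − 1 = 30 = 2 · 3 · 5.
Test candidates g = 2, 3, … against the prime factors q ∈ {2, 3, 5} of φ(31): g is a generator iff g^(30/q) ≢ 1 for every such q.
g = 2: 2^15 ≡ 1 — hits 1, so not a primitive root.
g = 3: 3^15 ≡ 30; 3^10 ≡ 25; 3^6 ≡ 16 — none is 1, so 3 is a primitive root.
Hence the least primitive root of 31 is 3.

3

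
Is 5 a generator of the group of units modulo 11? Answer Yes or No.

No

φ(11) = 11 − 1 = 10 = 2 · 5.
Test 5^(10/q) mod 11 for each prime factor q of 10:
5^5 ≡ 1 (mod 11)  [q = 2: ≡ 1 ✗]
5^2 ≡ 3 (mod 11)  [q = 5: ≢ 1 ✓]
Since 5^5 ≡ 1, the order of 5 divides 5 < 10, so 5 is not a primitive root.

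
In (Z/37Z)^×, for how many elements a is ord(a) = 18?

φ(37) = 37 − 1 = 36 = 2^2 · 3^2.
In a cyclic group of order 36, there are φ(d) elements of order d for each divisor d of 36, and zero for non-divisors.
18 = 2 · 3^2 divides 36, and φ(18) = 6.

6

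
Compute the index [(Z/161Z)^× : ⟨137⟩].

22

ord(137) | φ(161) = φ(7·23) = (7−1)·(23−1) = 6·22 = 132 = 2^2 · 3 · 11.
Divisors of 132: 1, 2, 3, 4, 6, 11, 12, 22, 33, 44, 66, 132.
Check 137^d mod 161 for each divisor in increasing order:
137^1 ≡ 137 (mod 161)
137^2 ≡ 93 (mod 161)
137^3 ≡ 22 (mod 161)
137^4 ≡ 116 (mod 161)
137^6 ≡ 1 (mod 161) ✓
The order of 137 is 6, so the subgroup it generates has 6 elements.
The index is φ(161) / ord(137) = 132 / 6 = 22.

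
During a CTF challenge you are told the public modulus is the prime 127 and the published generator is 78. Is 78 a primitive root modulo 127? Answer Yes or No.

φ(127) = 127 − 1 = 126 = 2 · 3^2 · 7.
It suffices to check that the order of 78 is not a proper divisor of 126: compute 78^(126/q) for q ∈ {2, 3, 7}.
78^63 ≡ 126 (mod 127)  [q = 2: ≢ 1 ✓]
78^42 ≡ 19 (mod 127)  [q = 3: ≢ 1 ✓]
78^18 ≡ 32 (mod 127)  [q = 7: ≢ 1 ✓]
Every test exponent gives a nontrivial residue, hence 78 generates the full group.

Yes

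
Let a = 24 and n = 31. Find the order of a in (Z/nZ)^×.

30

Since 24 ∈ (Z/31Z)^×, its order divides φ(31) = 31 − 1 = 30 = 2 · 3 · 5.
Divisors of 30: 1, 2, 3, 5, 6, 10, 15, 30.
Check 24^d mod 31 for each divisor in increasing order:
24^1 ≡ 24 (mod 31)
24^2 ≡ 18 (mod 31)
24^3 ≡ 29 (mod 31)
24^5 ≡ 26 (mod 31)
24^6 ≡ 4 (mod 31)
24^10 ≡ 25 (mod 31)
24^15 ≡ 30 (mod 31)
24^30 ≡ 1 (mod 31) ✓
Therefore the multiplicative order of 24 modulo 31 is 30.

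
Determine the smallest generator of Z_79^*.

3

φ(79) = 79 − 1 = 78 = 2 · 3 · 13.
g is a primitive root iff g^(78/q) ≢ 1 (mod 79) for each prime q ∈ {2, 3, 13}.
g = 2: 2^39 ≡ 1 — hits 1, so not a primitive root.
g = 3: 3^39 ≡ 78; 3^26 ≡ 23; 3^6 ≡ 18 — none is 1, so 3 is a primitive root.
The smallest primitive root modulo 79 is 3.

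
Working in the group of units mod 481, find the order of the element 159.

ord(159) | φ(481) = φ(13·37) = (13−1)·(37−1) = 12·36 = 432 = 2^4 · 3^3.
Divisors of 432: 1, 2, 3, 4, 6, 8, 9, 12, 16, 18, 24, 27, 36, 48, 54, 72, 108, 144, 216, 432.
Compute 159^d (mod 481) for the divisors d until we hit 1:
159^1 ≡ 159 (mod 481)
159^2 ≡ 269 (mod 481)
159^3 ≡ 443 (mod 481)
159^4 ≡ 211 (mod 481)
159^6 ≡ 1 (mod 481) ✓
So ord_481(159) = 6.

6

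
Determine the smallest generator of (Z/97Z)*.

φ(97) = 97 − 1 = 96 = 2^5 · 3.
g is a primitive root iff g^(96/q) ≢ 1 (mod 97) for each prime q ∈ {2, 3}.
g = 2: 2^48 ≡ 1 — hits 1, so not a primitive root.
g = 3: 3^48 ≡ 1 — hits 1, so not a primitive root.
g = 4: 4^48 ≡ 1 — hits 1, so not a primitive root.
g = 5: 5^48 ≡ 96; 5^32 ≡ 35 — none is 1, so 5 is a primitive root.
Hence the least primitive root of 97 is 5.

5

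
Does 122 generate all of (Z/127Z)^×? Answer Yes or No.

No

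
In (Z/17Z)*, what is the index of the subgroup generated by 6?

ord(6) | φ(17) = 17 − 1 = 16 = 2^4.
Divisors of 16: 1, 2, 4, 8, 16.
Check 6^d mod 17 for each divisor in increasing order:
6^1 ≡ 6
6^2 ≡ 2
6^4 ≡ 4
6^8 ≡ 16
6^16 ≡ 1
So ord_17(6) = 16, hence |⟨6⟩| = 16.
[(Z/17Z)^× : ⟨6⟩] = 16/16 = 1.

1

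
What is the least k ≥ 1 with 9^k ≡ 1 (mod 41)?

4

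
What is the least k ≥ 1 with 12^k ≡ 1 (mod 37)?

ord(12) | φ(37) = 37 − 1 = 36 = 2^2 · 3^2.
Divisors of 36: 1, 2, 3, 4, 6, 9, 12, 18, 36.
Evaluate successive powers at the divisors of 36:
12^1 ≡ 12 (mod 37)
12^2 ≡ 33 (mod 37)
12^3 ≡ 26 (mod 37)
12^4 ≡ 16 (mod 37)
12^6 ≡ 10 (mod 37)
12^9 ≡ 1 (mod 37) ✓
Therefore the multiplicative order of 12 modulo 37 is 9.

9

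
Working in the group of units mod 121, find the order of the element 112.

10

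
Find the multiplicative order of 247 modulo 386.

96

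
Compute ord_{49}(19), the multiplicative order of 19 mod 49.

The order of 19 must divide φ(49) = φ(7^2) = 7·(7−1) = 42 = 2 · 3 · 7.
Divisors of 42: 1, 2, 3, 6, 7, 14, 21, 42.
Check 19^d mod 49 for each divisor in increasing order:
19^1 ≡ 19
19^2 ≡ 18
19^3 ≡ 48
19^6 ≡ 1
The smallest such exponent is 6, so the order of 19 is 6.

6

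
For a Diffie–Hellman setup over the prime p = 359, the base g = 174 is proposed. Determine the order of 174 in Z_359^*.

358

The order of 174 must divide φ(359) = 359 − 1 = 358 = 2 · 179.
Divisors of 358: 1, 2, 179, 358.
Test each divisor d:
174^1 ≡ 174 (mod 359)
174^2 ≡ 120 (mod 359)
174^179 ≡ 358 (mod 359)
174^358 ≡ 1 (mod 359) ✓
The smallest such exponent is 358, so the order of 174 is 358.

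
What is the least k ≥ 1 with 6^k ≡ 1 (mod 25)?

The order of 6 must divide φ(25) = φ(5^2) = 5·(5−1) = 20 = 2^2 · 5.
Divisors of 20: 1, 2, 4, 5, 10, 20.
Check 6^d mod 25 for each divisor in increasing order:
6^1 ≡ 6
6^2 ≡ 11
6^4 ≡ 21
6^5 ≡ 1
Therefore the multiplicative order of 6 modulo 25 is 5.

5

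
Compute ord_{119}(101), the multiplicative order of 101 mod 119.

6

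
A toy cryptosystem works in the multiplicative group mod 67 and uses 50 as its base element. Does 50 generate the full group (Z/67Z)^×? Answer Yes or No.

φ(67) = 67 − 1 = 66 = 2 · 3 · 11.
It suffices to check that the order of 50 is not a proper divisor of 66: compute 50^(66/q) for q ∈ {2, 3, 11}.
50^33 ≡ 66 (mod 67)  [q = 2: ≢ 1 ✓]
50^22 ≡ 37 (mod 67)  [q = 3: ≢ 1 ✓]
50^6 ≡ 15 (mod 67)  [q = 11: ≢ 1 ✓]
Every test exponent gives a nontrivial residue, hence 50 generates the full group.

Yes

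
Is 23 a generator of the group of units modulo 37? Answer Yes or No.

φ(37) = 37 − 1 = 36 = 2^2 · 3^2.
Test 23^(36/q) mod 37 for each prime factor q of 36:
23^18 ≡ 36 (mod 37)  [q = 2: ≢ 1 ✓]
23^12 ≡ 1 (mod 37)  [q = 3: ≡ 1 ✗]
Since 23^12 ≡ 1, the order of 23 divides 12 < 36, so 23 is not a primitive root.

No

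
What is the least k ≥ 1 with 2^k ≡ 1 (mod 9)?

6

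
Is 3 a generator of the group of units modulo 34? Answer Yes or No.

φ(34) = φ(2)·φ(17) = 1·16 = 16 = 2^4.
Test 3^(16/q) mod 34 for each prime factor q of 16:
3^8 ≡ 33 (mod 34)  [q = 2: ≢ 1 ✓]
None equal 1, so ord_34(3) = 16: 3 is a primitive root.

Yes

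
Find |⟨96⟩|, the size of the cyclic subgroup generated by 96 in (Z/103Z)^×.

102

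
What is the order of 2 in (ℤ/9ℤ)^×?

6

The order of 2 must divide φ(9) = φ(3^2) = 3·(3−1) = 6 = 2 · 3.
Divisors of 6: 1, 2, 3, 6.
Evaluate successive powers at the divisors of 6:
2^1 ≡ 2 (mod 9)
2^2 ≡ 4 (mod 9)
2^3 ≡ 8 (mod 9)
2^6 ≡ 1 (mod 9) ✓
Therefore the multiplicative order of 2 modulo 9 is 6.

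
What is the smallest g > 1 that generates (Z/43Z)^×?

3

φ(43) = 43 − 1 = 42 = 2 · 3 · 7.
g is a primitive root iff g^(42/q) ≢ 1 (mod 43) for each prime q ∈ {2, 3, 7}.
g = 2: 2^21 ≡ 42; 2^14 ≡ 1 — hits 1, so not a primitive root.
g = 3: 3^21 ≡ 42; 3^14 ≡ 36; 3^6 ≡ 41 — none is 1, so 3 is a primitive root.
Hence the least primitive root of 43 is 3.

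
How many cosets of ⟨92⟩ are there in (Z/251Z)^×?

2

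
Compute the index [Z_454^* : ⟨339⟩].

The order of 339 must divide φ(454) = φ(2)·φ(227) = 1·226 = 226 = 2 · 113.
Divisors of 226: 1, 2, 113, 226.
Check 339^d mod 454 for each divisor in increasing order:
339^1 ≡ 339 (mod 454)
339^2 ≡ 59 (mod 454)
339^113 ≡ 1 (mod 454) ✓
So ord_454(339) = 113, hence |⟨339⟩| = 113.
[(Z/454Z)^× : ⟨339⟩] = 226/113 = 2.

2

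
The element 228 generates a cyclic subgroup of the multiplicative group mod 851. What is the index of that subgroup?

By Lagrange's theorem, ord_851(228) divides φ(851) = φ(23·37) = (23−1)·(37−1) = 22·36 = 792 = 2^3 · 3^2 · 11.
Divisors of 792: 1, 2, 3, 4, 6, 8, 9, 11, 12, 18, 22, 24, 33, 36, 44, 66, 72, 88, 99, 132, 198, 264, 396, 792.
Evaluate successive powers at the divisors of 792:
228^1 ≡ 228 (mod 851)
228^2 ≡ 73 (mod 851)
228^3 ≡ 475 (mod 851)
228^4 ≡ 223 (mod 851)
228^6 ≡ 110 (mod 851)
228^8 ≡ 371 (mod 851)
228^9 ≡ 339 (mod 851)
228^11 ≡ 68 (mod 851)
228^12 ≡ 186 (mod 851)
228^18 ≡ 36 (mod 851)
228^22 ≡ 369 (mod 851)
228^24 ≡ 556 (mod 851)
228^33 ≡ 413 (mod 851)
228^36 ≡ 445 (mod 851)
228^44 ≡ 1 (mod 851) ✓
So ord_851(228) = 44, hence |⟨228⟩| = 44.
Index = |(Z/851Z)^×| / |⟨228⟩| = 792 / 44 = 18.

18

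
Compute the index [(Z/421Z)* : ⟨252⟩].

By Lagrange's theorem, ord_421(252) divides φ(421) = 421 − 1 = 420 = 2^2 · 3 · 5 · 7.
Divisors of 420: 1, 2, 3, 4, 5, 6, 7, 10, 12, 14, 15, 20, 21, 28, 30, 35, 42, 60, 70, 84, 105, 140, 210, 420.
Check 252^d mod 421 for each divisor in increasing order:
252^1 ≡ 252 (mod 421)
252^2 ≡ 354 (mod 421)
252^3 ≡ 377 (mod 421)
252^4 ≡ 279 (mod 421)
252^5 ≡ 1 (mod 421) ✓
Thus |⟨252⟩| = ord(252) = 5.
The index is φ(421) / ord(252) = 420 / 5 = 84.

84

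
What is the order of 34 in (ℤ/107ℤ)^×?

53

Since 34 ∈ (Z/107Z)^×, its order divides φ(107) = 107 − 1 = 106 = 2 · 53.
Divisors of 106: 1, 2, 53, 106.
Compute 34^d (mod 107) for the divisors d until we hit 1:
34^1 ≡ 34 (mod 107)
34^2 ≡ 86 (mod 107)
34^53 ≡ 1 (mod 107) ✓
The smallest such exponent is 53, so the order of 34 is 53.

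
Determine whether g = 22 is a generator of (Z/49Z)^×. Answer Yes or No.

φ(49) = φ(7^2) = 7·(7−1) = 42 = 2 · 3 · 7.
22 is a primitive root mod 49 iff 22^(φ(49)/q) ≢ 1 for every prime q | φ(49), i.e. q ∈ {2, 3, 7}.
22^21 ≡ 1 (mod 49)  [q = 2: ≡ 1 ✗]
22^14 ≡ 1 (mod 49)  [q = 3: ≡ 1 ✗]
22^6 ≡ 29 (mod 49)  [q = 7: ≢ 1 ✓]
The check at q = 2 fails, so 22 generates a proper subgroup.

No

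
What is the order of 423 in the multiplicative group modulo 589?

45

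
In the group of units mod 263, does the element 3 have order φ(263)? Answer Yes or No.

No

φ(263) = 263 − 1 = 262 = 2 · 131.
An element g generates (Z/263Z)^× iff g^(262/q) ≢ 1 (mod 263) for each prime q ∈ {2, 131}.
3^131 ≡ 1 (mod 263)  [q = 2: ≡ 1 ✗]
3^2 ≡ 9 (mod 263)  [q = 131: ≢ 1 ✓]
The check at q = 2 fails, so 3 generates a proper subgroup.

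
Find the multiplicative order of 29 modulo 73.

The order of 29 must divide φ(73) = 73 − 1 = 72 = 2^3 · 3^2.
Divisors of 72: 1, 2, 3, 4, 6, 8, 9, 12, 18, 24, 36, 72.
Test each divisor d:
29^1 ≡ 29 (mod 73)
29^2 ≡ 38 (mod 73)
29^3 ≡ 7 (mod 73)
29^4 ≡ 57 (mod 73)
29^6 ≡ 49 (mod 73)
29^8 ≡ 37 (mod 73)
29^9 ≡ 51 (mod 73)
29^12 ≡ 65 (mod 73)
29^18 ≡ 46 (mod 73)
29^24 ≡ 64 (mod 73)
29^36 ≡ 72 (mod 73)
29^72 ≡ 1 (mod 73) ✓
The smallest such exponent is 72, so the order of 29 is 72.

72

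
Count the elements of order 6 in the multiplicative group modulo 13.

φ(13) = 13 − 1 = 12 = 2^2 · 3.
Since (Z/13Z)^× is cyclic of order 12, the number of elements of order d is φ(d) when d | 12 and 0 otherwise.
6 = 2 · 3 divides 12, and φ(6) = 2.

2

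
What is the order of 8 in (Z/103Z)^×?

17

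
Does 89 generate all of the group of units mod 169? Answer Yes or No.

No

φ(169) = φ(13^2) = 13·(13−1) = 156 = 2^2 · 3 · 13.
89 is a primitive root mod 169 iff 89^(φ(169)/q) ≢ 1 for every prime q | φ(169), i.e. q ∈ {2, 3, 13}.
89^78 ≡ 168 (mod 169)  [q = 2: ≢ 1 ✓]
89^52 ≡ 146 (mod 169)  [q = 3: ≢ 1 ✓]
89^12 ≡ 1 (mod 169)  [q = 13: ≡ 1 ✗]
89^12 ≡ 1 shows ord(89) | 12, strictly less than φ(169); not a primitive root.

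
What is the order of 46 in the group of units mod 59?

29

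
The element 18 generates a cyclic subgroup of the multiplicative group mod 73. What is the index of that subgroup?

ord(18) | φ(73) = 73 − 1 = 72 = 2^3 · 3^2.
Divisors of 72: 1, 2, 3, 4, 6, 8, 9, 12, 18, 24, 36, 72.
Compute 18^d (mod 73) for the divisors d until we hit 1:
18^1 ≡ 18 (mod 73)
18^2 ≡ 32 (mod 73)
18^3 ≡ 65 (mod 73)
18^4 ≡ 2 (mod 73)
18^6 ≡ 64 (mod 73)
18^8 ≡ 4 (mod 73)
18^9 ≡ 72 (mod 73)
18^12 ≡ 8 (mod 73)
18^18 ≡ 1 (mod 73) ✓
The order of 18 is 18, so the subgroup it generates has 18 elements.
[(Z/73Z)^× : ⟨18⟩] = 72/18 = 4.

4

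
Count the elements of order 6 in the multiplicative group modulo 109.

φ(109) = 109 − 1 = 108 = 2^2 · 3^3.
(Z/109Z)^× is cyclic (|G| = 108); a cyclic group of order m has exactly φ(d) elements of each order d | m, and none otherwise.
6 = 2 · 3 divides 108, and φ(6) = 2.

2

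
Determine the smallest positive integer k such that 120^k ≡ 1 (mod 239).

By Lagrange's theorem, ord_239(120) divides φ(239) = 239 − 1 = 238 = 2 · 7 · 17.
Divisors of 238: 1, 2, 7, 14, 17, 34, 119, 238.
Evaluate successive powers at the divisors of 238:
120^1 ≡ 120
120^2 ≡ 60
120^7 ≡ 211
120^14 ≡ 67
120^17 ≡ 98
120^34 ≡ 44
120^119 ≡ 1
The smallest such exponent is 119, so the order of 120 is 119.

119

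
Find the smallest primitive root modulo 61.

2

φ(61) = 61 − 1 = 60 = 2^2 · 3 · 5.
Test candidates g = 2, 3, … against the prime factors q ∈ {2, 3, 5} of φ(61): g is a generator iff g^(60/q) ≢ 1 for every such q.
g = 2: 2^30 ≡ 60; 2^20 ≡ 47; 2^12 ≡ 9 — none is 1, so 2 is a primitive root.
The smallest primitive root modulo 61 is 2.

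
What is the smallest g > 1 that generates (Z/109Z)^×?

6

φ(109) = 109 − 1 = 108 = 2^2 · 3^3.
Test candidates g = 2, 3, … against the prime factors q ∈ {2, 3} of φ(109): g is a generator iff g^(108/q) ≢ 1 for every such q.
g = 2: 2^54 ≡ 108; 2^36 ≡ 1 — hits 1, so not a primitive root.
g = 3: 3^54 ≡ 1 — hits 1, so not a primitive root.
g = 4: 4^54 ≡ 1 — hits 1, so not a primitive root.
g = 5: 5^54 ≡ 1 — hits 1, so not a primitive root.
g = 6: 6^54 ≡ 108; 6^36 ≡ 63 — none is 1, so 6 is a primitive root.
Hence the least primitive root of 109 is 6.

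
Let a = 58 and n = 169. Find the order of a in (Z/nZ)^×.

156

ord(58) | φ(169) = φ(13^2) = 13·(13−1) = 156 = 2^2 · 3 · 13.
Divisors of 156: 1, 2, 3, 4, 6, 12, 13, 26, 39, 52, 78, 156.
Check 58^d mod 169 for each divisor in increasing order:
58^1 ≡ 58 (mod 169)
58^2 ≡ 153 (mod 169)
58^3 ≡ 86 (mod 169)
58^4 ≡ 87 (mod 169)
58^6 ≡ 129 (mod 169)
58^12 ≡ 79 (mod 169)
58^13 ≡ 19 (mod 169)
58^26 ≡ 23 (mod 169)
58^39 ≡ 99 (mod 169)
58^52 ≡ 22 (mod 169)
58^78 ≡ 168 (mod 169)
58^156 ≡ 1 (mod 169) ✓
Hence ord(58) = 156.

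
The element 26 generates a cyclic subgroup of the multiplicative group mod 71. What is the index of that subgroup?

5

ord(26) | φ(71) = 71 − 1 = 70 = 2 · 5 · 7.
Divisors of 70: 1, 2, 5, 7, 10, 14, 35, 70.
Check 26^d mod 71 for each divisor in increasing order:
26^1 ≡ 26 (mod 71)
26^2 ≡ 37 (mod 71)
26^5 ≡ 23 (mod 71)
26^7 ≡ 70 (mod 71)
26^10 ≡ 32 (mod 71)
26^14 ≡ 1 (mod 71) ✓
Thus |⟨26⟩| = ord(26) = 14.
The index is φ(71) / ord(26) = 70 / 14 = 5.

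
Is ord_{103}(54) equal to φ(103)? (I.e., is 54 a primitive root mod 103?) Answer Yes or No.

Yes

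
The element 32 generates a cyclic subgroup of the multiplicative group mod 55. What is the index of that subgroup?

By Lagrange's theorem, ord_55(32) divides φ(55) = φ(5·11) = (5−1)·(11−1) = 4·10 = 40 = 2^3 · 5.
Divisors of 40: 1, 2, 4, 5, 8, 10, 20, 40.
Compute 32^d (mod 55) for the divisors d until we hit 1:
32^1 ≡ 32 (mod 55)
32^2 ≡ 34 (mod 55)
32^4 ≡ 1 (mod 55) ✓
Thus |⟨32⟩| = ord(32) = 4.
[(Z/55Z)^× : ⟨32⟩] = 40/4 = 10.

10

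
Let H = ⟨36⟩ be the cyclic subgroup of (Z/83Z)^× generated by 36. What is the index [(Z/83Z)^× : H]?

2

By Lagrange's theorem, ord_83(36) divides φ(83) = 83 − 1 = 82 = 2 · 41.
Divisors of 82: 1, 2, 41, 82.
Check 36^d mod 83 for each divisor in increasing order:
36^1 ≡ 36 (mod 83)
36^2 ≡ 51 (mod 83)
36^41 ≡ 1 (mod 83) ✓
Thus |⟨36⟩| = ord(36) = 41.
[(Z/83Z)^× : ⟨36⟩] = 82/41 = 2.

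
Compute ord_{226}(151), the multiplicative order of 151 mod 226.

112

The order of 151 must divide φ(226) = φ(2)·φ(113) = 1·112 = 112 = 2^4 · 7.
Divisors of 112: 1, 2, 4, 7, 8, 14, 16, 28, 56, 112.
Compute 151^d (mod 226) for the divisors d until we hit 1:
151^1 ≡ 151 (mod 226)
151^2 ≡ 201 (mod 226)
151^4 ≡ 173 (mod 226)
151^7 ≡ 65 (mod 226)
151^8 ≡ 97 (mod 226)
151^14 ≡ 157 (mod 226)
151^16 ≡ 143 (mod 226)
151^28 ≡ 15 (mod 226)
151^56 ≡ 225 (mod 226)
151^112 ≡ 1 (mod 226) ✓
Hence ord(151) = 112.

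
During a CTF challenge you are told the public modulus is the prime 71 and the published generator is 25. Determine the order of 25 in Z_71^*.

5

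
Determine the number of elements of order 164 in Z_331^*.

0

φ(331) = 331 − 1 = 330 = 2 · 3 · 5 · 11.
(Z/331Z)^× is cyclic (|G| = 330); a cyclic group of order m has exactly φ(d) elements of each order d | m, and none otherwise.
Here 330 is not a multiple of 164, so there are no elements of order 164.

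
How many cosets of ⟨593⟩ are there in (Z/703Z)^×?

72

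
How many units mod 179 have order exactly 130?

0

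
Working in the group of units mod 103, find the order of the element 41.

51

Since 41 ∈ (Z/103Z)^×, its order divides φ(103) = 103 − 1 = 102 = 2 · 3 · 17.
Divisors of 102: 1, 2, 3, 6, 17, 34, 51, 102.
Check 41^d mod 103 for each divisor in increasing order:
41^1 ≡ 41
41^2 ≡ 33
41^3 ≡ 14
41^6 ≡ 93
41^17 ≡ 56
41^34 ≡ 46
41^51 ≡ 1
Hence ord(41) = 51.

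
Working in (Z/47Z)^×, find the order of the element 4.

The order of 4 must divide φ(47) = 47 − 1 = 46 = 2 · 23.
Divisors of 46: 1, 2, 23, 46.
Test each divisor d:
4^1 ≡ 4 (mod 47)
4^2 ≡ 16 (mod 47)
4^23 ≡ 1 (mod 47) ✓
The smallest such exponent is 23, so the order of 4 is 23.

23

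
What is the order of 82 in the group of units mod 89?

88

By Lagrange's theorem, ord_89(82) divides φ(89) = 89 − 1 = 88 = 2^3 · 11.
Divisors of 88: 1, 2, 4, 8, 11, 22, 44, 88.
Compute 82^d (mod 89) for the divisors d until we hit 1:
82^1 ≡ 82
82^2 ≡ 49
82^4 ≡ 87
82^8 ≡ 4
82^11 ≡ 52
82^22 ≡ 34
82^44 ≡ 88
82^88 ≡ 1
Therefore the multiplicative order of 82 modulo 89 is 88.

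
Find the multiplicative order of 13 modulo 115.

44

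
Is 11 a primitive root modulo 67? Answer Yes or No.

φ(67) = 67 − 1 = 66 = 2 · 3 · 11.
11 is a primitive root mod 67 iff 11^(φ(67)/q) ≢ 1 for every prime q | φ(67), i.e. q ∈ {2, 3, 11}.
11^33 ≡ 66 (mod 67)  [q = 2: ≢ 1 ✓]
11^22 ≡ 29 (mod 67)  [q = 3: ≢ 1 ✓]
11^6 ≡ 14 (mod 67)  [q = 11: ≢ 1 ✓]
None equal 1, so ord_67(11) = 66: 11 is a primitive root.

Yes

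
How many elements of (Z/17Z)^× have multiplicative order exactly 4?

2

φ(17) = 17 − 1 = 16 = 2^4.
In a cyclic group of order 16, there are φ(d) elements of order d for each divisor d of 16, and zero for non-divisors.
4 = 2^2 divides 16, and φ(4) = 2.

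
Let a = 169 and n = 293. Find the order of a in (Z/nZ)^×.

Since 169 ∈ (Z/293Z)^×, its order divides φ(293) = 293 − 1 = 292 = 2^2 · 73.
Divisors of 292: 1, 2, 4, 73, 146, 292.
Evaluate successive powers at the divisors of 292:
169^1 ≡ 169 (mod 293)
169^2 ≡ 140 (mod 293)
169^4 ≡ 262 (mod 293)
169^73 ≡ 292 (mod 293)
169^146 ≡ 1 (mod 293) ✓
So ord_293(169) = 146.

146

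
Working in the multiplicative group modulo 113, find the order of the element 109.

7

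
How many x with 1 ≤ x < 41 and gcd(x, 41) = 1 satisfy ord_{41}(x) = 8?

φ(41) = 41 − 1 = 40 = 2^3 · 5.
In a cyclic group of order 40, there are φ(d) elements of order d for each divisor d of 40, and zero for non-divisors.
8 = 2^3 divides 40, and φ(8) = 4.

4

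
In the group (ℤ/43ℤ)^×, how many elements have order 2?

φ(43) = 43 − 1 = 42 = 2 · 3 · 7.
(Z/43Z)^× is cyclic (|G| = 42); a cyclic group of order m has exactly φ(d) elements of each order d | m, and none otherwise.
2 | 42, and φ(2) = 2 − 1 = 1.

1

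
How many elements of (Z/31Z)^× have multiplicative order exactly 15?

φ(31) = 31 − 1 = 30 = 2 · 3 · 5.
In a cyclic group of order 30, there are φ(d) elements of order d for each divisor d of 30, and zero for non-divisors.
15 = 3 · 5 divides 30, and φ(15) = 8.

8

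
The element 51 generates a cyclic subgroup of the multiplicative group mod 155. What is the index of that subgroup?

8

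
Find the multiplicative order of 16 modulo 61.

15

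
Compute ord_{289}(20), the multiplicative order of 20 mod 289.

272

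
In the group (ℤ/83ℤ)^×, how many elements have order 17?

0

φ(83) = 83 − 1 = 82 = 2 · 41.
In a cyclic group of order 82, there are φ(d) elements of order d for each divisor d of 82, and zero for non-divisors.
17 does not divide 82, so no element of (Z/83Z)^× has order 17.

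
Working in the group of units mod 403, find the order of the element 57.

By Lagrange's theorem, ord_403(57) divides φ(403) = φ(13·31) = (13−1)·(31−1) = 12·30 = 360 = 2^3 · 3^2 · 5.
Divisors of 360: 1, 2, 3, 4, 5, 6, 8, 9, 10, 12, 15, 18, 20, 24, 30, 36, 40, 45, 60, 72, 90, 120, 180, 360.
Evaluate successive powers at the divisors of 360:
57^1 ≡ 57
57^2 ≡ 25
57^3 ≡ 216
57^4 ≡ 222
57^5 ≡ 161
57^6 ≡ 311
57^8 ≡ 118
57^9 ≡ 278
57^10 ≡ 129
57^12 ≡ 1
Hence ord(57) = 12.

12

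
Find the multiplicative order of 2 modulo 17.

8

Since 2 ∈ (Z/17Z)^×, its order divides φ(17) = 17 − 1 = 16 = 2^4.
Divisors of 16: 1, 2, 4, 8, 16.
Compute 2^d (mod 17) for the divisors d until we hit 1:
2^1 ≡ 2 (mod 17)
2^2 ≡ 4 (mod 17)
2^4 ≡ 16 (mod 17)
2^8 ≡ 1 (mod 17) ✓
The smallest such exponent is 8, so the order of 2 is 8.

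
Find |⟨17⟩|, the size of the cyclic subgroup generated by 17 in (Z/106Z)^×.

26

The order of 17 must divide φ(106) = φ(2)·φ(53) = 1·52 = 52 = 2^2 · 13.
Divisors of 52: 1, 2, 4, 13, 26, 52.
Check 17^d mod 106 for each divisor in increasing order:
17^1 ≡ 17 (mod 106)
17^2 ≡ 77 (mod 106)
17^4 ≡ 99 (mod 106)
17^13 ≡ 105 (mod 106)
17^26 ≡ 1 (mod 106) ✓
Hence ord(17) = 26.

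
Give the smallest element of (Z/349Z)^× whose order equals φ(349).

φ(349) = 349 − 1 = 348 = 2^2 · 3 · 29.
g is a primitive root iff g^(348/q) ≢ 1 (mod 349) for each prime q ∈ {2, 3, 29}.
g = 2: 2^174 ≡ 348; 2^116 ≡ 226; 2^12 ≡ 257 — none is 1, so 2 is a primitive root.
So 2 is the smallest generator of (Z/349Z)^×.

2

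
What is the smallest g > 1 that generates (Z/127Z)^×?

3

φ(127) = 127 − 1 = 126 = 2 · 3^2 · 7.
g is a primitive root iff g^(126/q) ≢ 1 (mod 127) for each prime q ∈ {2, 3, 7}.
g = 2: 2^63 ≡ 1 — hits 1, so not a primitive root.
g = 3: 3^63 ≡ 126; 3^42 ≡ 107; 3^18 ≡ 4 — none is 1, so 3 is a primitive root.
Hence the least primitive root of 127 is 3.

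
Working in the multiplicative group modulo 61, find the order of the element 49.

The order of 49 must divide φ(61) = 61 − 1 = 60 = 2^2 · 3 · 5.
Divisors of 60: 1, 2, 3, 4, 5, 6, 10, 12, 15, 20, 30, 60.
Compute 49^d (mod 61) for the divisors d until we hit 1:
49^1 ≡ 49
49^2 ≡ 22
49^3 ≡ 41
49^4 ≡ 57
49^5 ≡ 48
49^6 ≡ 34
49^10 ≡ 47
49^12 ≡ 58
49^15 ≡ 60
49^20 ≡ 13
49^30 ≡ 1
So ord_61(49) = 30.

30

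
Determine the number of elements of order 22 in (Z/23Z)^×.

10

φ(23) = 23 − 1 = 22 = 2 · 11.
In a cyclic group of order 22, there are φ(d) elements of order d for each divisor d of 22, and zero for non-divisors.
22 = 2 · 11 divides 22, and φ(22) = 10.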